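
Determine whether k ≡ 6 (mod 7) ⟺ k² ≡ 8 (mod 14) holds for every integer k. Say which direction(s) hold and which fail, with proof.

Neither implication holds.

(→) This fails: take k = 13. Then 13 ≡ 6 (mod 7), but 13² = 169 ≡ 1 (mod 14), not 8.

(←) This fails: take k = 8. Then 8² = 64 ≡ 8 (mod 14), yet 8 ≡ 1 (mod 7), not 6.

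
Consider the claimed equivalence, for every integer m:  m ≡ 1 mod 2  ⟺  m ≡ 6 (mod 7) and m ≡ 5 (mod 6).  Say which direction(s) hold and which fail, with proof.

(⇒) This fails: m = 1 gives 1 ≡ 1 (mod 2) but 1 ≡ 1 (mod 7), so the conjunction on the right does not hold.

(⇐) Conversely, if m ≡ 6 (mod 7) and m ≡ 5 (mod 6), then by the Chinese remainder theorem m ≡ 41 (mod 42). Since 41 ≡ 1 (mod 2) and 2 ∣ 42, we get m ≡ 1 (mod 2).

Only the reverse direction holds.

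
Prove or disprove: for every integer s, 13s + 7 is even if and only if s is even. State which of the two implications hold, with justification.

[⇒] This fails: s = 3 gives 13s + 7 = 46, which is even, but 3 is odd, not even.

[⇐] This also fails: s = 4 is even, but 13s + 7 = 59 is odd, not even.

(⇒) fails and (⇐) fails.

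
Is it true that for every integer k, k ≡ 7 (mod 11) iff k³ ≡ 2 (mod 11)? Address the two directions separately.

(⟸) Suppose k³ ≡ 2 (mod 11). The only residue r in {0, …, 10} with r³ ≡ 2 (mod 11) is r = 7, so k ≡ 7 (mod 11).

(⟹) Suppose k ≡ 7 (mod 11). Write k = 11j + 7. Then (11j + 7)³ = 1331j³ + 2541j² + 1617j + 343 = 11(121j³ + 231j² + 147j + 31) + 2, so k³ ≡ 2 (mod 11).

Both directions hold; the statement is true.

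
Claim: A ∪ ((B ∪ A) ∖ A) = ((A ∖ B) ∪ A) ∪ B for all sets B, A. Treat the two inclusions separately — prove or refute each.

Both inclusions hold.

(⟸) Let x ∈ ((A ∖ B) ∪ A) ∪ B. Then either x ∈ B and x ∉ A; or x ∈ A and x ∉ B; or x ∈ B ∩ A. In each case x ∈ A ∪ ((B ∪ A) ∖ A), so ((A ∖ B) ∪ A) ∪ B ⊆ A ∪ ((B ∪ A) ∖ A).

(⟹) Let x ∈ A ∪ ((B ∪ A) ∖ A). Then either x ∈ B and x ∉ A; or x ∈ A and x ∉ B; or x ∈ B ∩ A. In each case x ∈ ((A ∖ B) ∪ A) ∪ B, so A ∪ ((B ∪ A) ∖ A) ⊆ ((A ∖ B) ∪ A) ∪ B.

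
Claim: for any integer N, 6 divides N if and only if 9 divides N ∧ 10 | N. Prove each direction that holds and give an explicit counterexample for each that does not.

(⇒) fails; (⇐) holds.

Converse. Suppose 9 ∣ N and 10 ∣ N. Any common multiple of 9 and 10 is a multiple of their lcm; here gcd(9, 10) = 1, so lcm(9, 10) = 9·10 = 90, so 90 ∣ N. Since 6 ∣ 90, it follows that 6 ∣ N.

Forward direction. This fails: take N = 6. Certainly 6 ∣ 6, but 9 ∤ 6.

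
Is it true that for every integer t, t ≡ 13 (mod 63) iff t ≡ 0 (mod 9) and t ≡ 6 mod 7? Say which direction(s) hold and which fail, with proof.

Forward direction. This fails: t = 13 gives 13 ≡ 13 (mod 63) but 13 ≡ 4 (mod 9), so the conjunction on the right does not hold.

Converse. This fails: t = 27 satisfies both congruences on the right (27 ≡ 0 mod 9 and 27 ≡ 6 mod 7) yet 27 ≡ 27 (mod 63), not 13.

Neither implication holds.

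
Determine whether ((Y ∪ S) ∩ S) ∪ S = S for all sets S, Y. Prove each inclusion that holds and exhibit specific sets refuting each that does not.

Both inclusions hold; the sets are equal.

(⟹) Let x ∈ ((Y ∪ S) ∩ S) ∪ S. Then either x ∈ S and x ∉ Y; or x ∈ S ∩ Y. In each case x ∈ S, so ((Y ∪ S) ∩ S) ∪ S ⊆ S.

(⟸) Let x ∈ S. Then either x ∈ S and x ∉ Y; or x ∈ S ∩ Y. In each case x ∈ ((Y ∪ S) ∩ S) ∪ S, so S ⊆ ((Y ∪ S) ∩ S) ∪ S.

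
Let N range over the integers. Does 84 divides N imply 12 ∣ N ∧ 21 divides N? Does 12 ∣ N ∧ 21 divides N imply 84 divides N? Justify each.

Both implications hold.

[⇒] If 84 ∣ N, write N = 84q. Since 84 = 7·12, N = 12·(7q), so 12 ∣ N; and since 84 = 4·21, N = 21·(4q), so 21 ∣ N.

[⇐] Suppose 12 ∣ N and 21 ∣ N. Any common multiple of 12 and 21 is a multiple of their lcm; here lcm(12, 21) = 12·21/gcd(12, 21) = 252/3 = 84, so 84 ∣ N.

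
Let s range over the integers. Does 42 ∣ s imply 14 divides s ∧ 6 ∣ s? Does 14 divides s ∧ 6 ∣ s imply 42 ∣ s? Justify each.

Equivalent; both directions hold.

(⇒) If 42 ∣ s, write s = 42q. Since 42 = 3·14, s = 14·(3q), so 14 ∣ s; and since 42 = 7·6, s = 6·(7q), so 6 ∣ s.

(⇐) Suppose 14 ∣ s and 6 ∣ s. Any common multiple of 14 and 6 is a multiple of their lcm; here lcm(14, 6) = 14·6/gcd(14, 6) = 84/2 = 42, so 42 ∣ s.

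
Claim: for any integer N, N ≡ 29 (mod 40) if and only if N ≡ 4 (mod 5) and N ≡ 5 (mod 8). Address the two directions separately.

Both directions hold; the statement is true.

(⇒) Suppose N ≡ 29 (mod 40); write N = 40j + 29. Since 5 ∣ 40, reducing mod 5 gives N ≡ 29 ≡ 4 (mod 5); since 8 ∣ 40, reducing mod 8 gives N ≡ 29 ≡ 5 (mod 8).

(⇐) Conversely, if N ≡ 4 (mod 5) and N ≡ 5 (mod 8), then by the Chinese remainder theorem N ≡ 29 (mod 40). This is exactly N ≡ 29 (mod 40).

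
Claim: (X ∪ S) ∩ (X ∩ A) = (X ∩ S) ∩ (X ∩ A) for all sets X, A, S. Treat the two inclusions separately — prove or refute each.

(⊆) This inclusion fails. Take X = {1}, A = {1}, S = ∅; then 1 ∈ (X ∪ S) ∩ (X ∩ A) but 1 ∉ (X ∩ S) ∩ (X ∩ A).

(⊇) Let x ∈ (X ∩ S) ∩ (X ∩ A). Then x ∈ X ∩ A ∩ S, from which x ∈ (X ∪ S) ∩ (X ∩ A).

The sets are not equal: only the reverse inclusion holds.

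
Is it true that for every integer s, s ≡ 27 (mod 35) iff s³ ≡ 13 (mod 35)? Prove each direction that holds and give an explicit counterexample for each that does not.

(⟹) Suppose s ≡ 27 (mod 35). Write s = 35j + 27. Then (35j + 27)³ = 42875j³ + 99225j² + 76545j + 19683 = 35(1225j³ + 2835j² + 2187j + 562) + 13, so s³ ≡ 13 (mod 35).

(⟸) This fails: take s = 12. Then 12³ = 1728 ≡ 13 (mod 35), yet 12 ≡ 12 (mod 35), not 27.

Only the forward implication holds.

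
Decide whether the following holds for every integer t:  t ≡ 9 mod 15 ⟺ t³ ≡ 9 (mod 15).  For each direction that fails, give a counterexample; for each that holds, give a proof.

(⇒) Suppose t ≡ 9 mod 15. Write t = 15j + 9. Then (15j + 9)³ = 3375j³ + 6075j² + 3645j + 729 = 15(225j³ + 405j² + 243j + 48) + 9, so t³ ≡ 9 (mod 15).

(⇐) Conversely, suppose t³ ≡ 9 (mod 15). The only residue r in {0, …, 14} with r³ ≡ 9 (mod 15) is r = 9, so t ≡ 9 (mod 15).

Equivalent; both directions hold.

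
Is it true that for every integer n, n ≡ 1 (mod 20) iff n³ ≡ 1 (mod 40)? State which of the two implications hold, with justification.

(⟸) The residues r modulo 40 with r³ ≡ 1 (mod 40) are exactly {1}, and each is ≡ 1 (mod 20).

(⟹) This fails: take n = 21. Then 21 ≡ 1 (mod 20), but 21³ = 9261 ≡ 21 (mod 40), not 1.

(⇒) fails; (⇐) holds.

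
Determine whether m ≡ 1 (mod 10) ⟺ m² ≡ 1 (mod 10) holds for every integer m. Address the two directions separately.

Only the forward direction holds.

Forward direction. Suppose m ≡ 1 (mod 10). Write m = 10j + 1. Then (10j + 1)² = 100j² + 20j + 1 = 10(10j² + 2j) + 1, so m² ≡ 1 (mod 10).

Converse. This fails: take m = 9. Then 9² = 81 ≡ 1 (mod 10), yet 9 ≡ 9 (mod 10), not 1.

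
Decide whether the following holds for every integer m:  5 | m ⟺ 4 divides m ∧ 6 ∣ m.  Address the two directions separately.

(⟹) This fails: take m = 5. Certainly 5 ∣ 5, but 4 ∤ 5.

(⟸) This fails: take m = 12. Both 4 ∣ 12 and 6 ∣ 12, yet 12 is not a multiple of 5 (since 12 = 2·5 + 2), so 5 ∤ 12.

(⇒) fails and (⇐) fails.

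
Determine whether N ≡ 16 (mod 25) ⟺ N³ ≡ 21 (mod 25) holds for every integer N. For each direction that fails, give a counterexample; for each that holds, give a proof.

Equivalent; both directions hold.

(⇒) Suppose N ≡ 16 (mod 25). Write N = 25j + 16. Then (25j + 16)³ = 15625j³ + 30000j² + 19200j + 4096 = 25(625j³ + 1200j² + 768j + 163) + 21, so N³ ≡ 21 (mod 25).

(⇐) Conversely, suppose N³ ≡ 21 (mod 25). The only residue r in {0, …, 24} with r³ ≡ 21 (mod 25) is r = 16, so N ≡ 16 (mod 25).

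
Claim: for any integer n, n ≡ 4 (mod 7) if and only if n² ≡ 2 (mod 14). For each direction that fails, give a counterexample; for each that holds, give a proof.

(→) This fails: take n = 11. Then 11 ≡ 4 (mod 7), but 11² = 121 ≡ 9 (mod 14), not 2.

(←) This fails: take n = 10. Then 10² = 100 ≡ 2 (mod 14), yet 10 ≡ 3 (mod 7), not 4.

Neither direction holds.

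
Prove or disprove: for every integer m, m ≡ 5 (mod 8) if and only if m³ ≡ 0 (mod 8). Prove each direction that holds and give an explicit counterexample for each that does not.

[⇒] This fails: take m = 5. Then 5 ≡ 5 (mod 8), but 5³ = 125 ≡ 5 (mod 8), not 0.

[⇐] This fails: take m = 0. Then 0³ = 0 ≡ 0 (mod 8), yet 0 ≡ 0 (mod 8), not 5.

(⇒) fails and (⇐) fails.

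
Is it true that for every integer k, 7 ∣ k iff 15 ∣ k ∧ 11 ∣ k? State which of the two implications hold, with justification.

(⇒) This fails: take k = 7. Certainly 7 ∣ 7, but 15 ∤ 7.

(⇐) This fails: take k = 165. Both 15 ∣ 165 and 11 ∣ 165, yet 165 is not a multiple of 7 (since 165 = 23·7 + 4), so 7 ∤ 165.

Both directions fail.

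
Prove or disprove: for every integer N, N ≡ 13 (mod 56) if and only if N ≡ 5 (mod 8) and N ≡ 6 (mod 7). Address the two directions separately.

(⇐) If N ≡ 5 (mod 8) and N ≡ 6 (mod 7), then by the Chinese remainder theorem N ≡ 13 (mod 56). This is exactly N ≡ 13 (mod 56).

(⇒) Suppose N ≡ 13 (mod 56); write N = 56j + 13. Since 8 ∣ 56, reducing mod 8 gives N ≡ 13 ≡ 5 (mod 8); since 7 ∣ 56, reducing mod 7 gives N ≡ 13 ≡ 6 (mod 7).

Both directions hold.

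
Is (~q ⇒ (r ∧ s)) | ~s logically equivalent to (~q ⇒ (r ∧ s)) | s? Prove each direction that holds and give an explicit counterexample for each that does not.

[⇒] This fails. Under r = F, s = F, q = F, the left side is true but the right side is false.

[⇐] This fails. Under r = F, s = T, q = F, the left side is false but the right side is true.

Neither implication holds.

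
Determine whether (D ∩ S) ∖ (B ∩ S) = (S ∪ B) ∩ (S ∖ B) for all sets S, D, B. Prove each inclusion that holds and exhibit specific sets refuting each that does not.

(⊆) holds; (⊇) fails.

(⊆) Let x ∈ (D ∩ S) ∖ (B ∩ S). Then x ∈ S ∩ D and x ∉ B, from which x ∈ (S ∪ B) ∩ (S ∖ B).

(⊇) This inclusion fails. Take S = {1}, D = ∅, B = ∅; then 1 ∈ (S ∪ B) ∩ (S ∖ B) but 1 ∉ (D ∩ S) ∖ (B ∩ S).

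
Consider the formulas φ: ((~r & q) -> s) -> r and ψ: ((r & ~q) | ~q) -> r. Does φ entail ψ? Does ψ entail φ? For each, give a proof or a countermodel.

Only the forward direction holds.

[⇒] Assume the antecedent. If r is true, ((r & ~q) | ~q) -> r reduces to true regardless of the other variables. If r is false, the antecedent forces (r = F, q = T, s = F), and ((r & ~q) | ~q) -> r holds there. Either way ((r & ~q) | ~q) -> r holds.

[⇐] This fails. Under r = F, q = T, s = T, the left side is false but the right side is true.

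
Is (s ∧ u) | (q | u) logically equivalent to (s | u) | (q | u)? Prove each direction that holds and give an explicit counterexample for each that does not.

(⇒) holds; (⇐) fails.

(→) Assume the antecedent. If u is true, (s | u) | (q | u) reduces to true regardless of the other variables. If u is false, the antecedent forces (s = F, u = F, q = T) or (s = T, u = F, q = T), and (s | u) | (q | u) holds there. Either way (s | u) | (q | u) holds.

(←) This fails. Under s = T, u = F, q = F, the left side is false but the right side is true.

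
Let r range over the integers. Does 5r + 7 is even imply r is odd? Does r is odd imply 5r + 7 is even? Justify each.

Both directions hold; the statement is true.

(⟹) Suppose 5r + 7 is even. Since 5 is odd, 5r and r have the same parity, so 5r + 7 ≡ r + 7 (mod 2). As 7 is odd, 5r + 7 is even exactly when r is odd. Thus r is odd.

(⟸) Conversely, suppose r is odd; write r = 2j + 1. Then 5r + 7 = 5·(2j + 1) + 7 = 2·5j + 12, which is even.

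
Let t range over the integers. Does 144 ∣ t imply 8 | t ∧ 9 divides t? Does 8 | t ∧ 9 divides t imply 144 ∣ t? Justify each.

Only the forward implication holds.

Forward direction. If 144 ∣ t, write t = 144q. Since 144 = 18·8, t = 8·(18q), so 8 ∣ t; and since 144 = 16·9, t = 9·(16q), so 9 ∣ t.

Converse. This fails: take t = 72. Both 8 ∣ 72 and 9 ∣ 72, yet 72 is not a multiple of 144 (since 72 = 0·144 + 72), so 144 ∤ 72.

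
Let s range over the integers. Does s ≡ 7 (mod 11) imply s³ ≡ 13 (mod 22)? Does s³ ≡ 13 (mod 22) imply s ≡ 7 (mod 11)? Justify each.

(→) This fails: take s = 18. Then 18 ≡ 7 (mod 11), but 18³ = 5832 ≡ 2 (mod 22), not 13.

(←) Conversely, the residues r modulo 22 with r³ ≡ 13 (mod 22) are exactly {7}, and each is ≡ 7 (mod 11).

Only the converse holds.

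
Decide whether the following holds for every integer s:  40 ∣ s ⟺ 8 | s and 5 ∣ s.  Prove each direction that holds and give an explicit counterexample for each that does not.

Both directions hold.

Forward direction. If 40 ∣ s, write s = 40q. Since 40 = 5·8, s = 8·(5q), so 8 ∣ s; and since 40 = 8·5, s = 5·(8q), so 5 ∣ s.

Converse. Suppose 8 ∣ s and 5 ∣ s. Any common multiple of 8 and 5 is a multiple of their lcm; here gcd(8, 5) = 1, so lcm(8, 5) = 8·5 = 40, so 40 ∣ s.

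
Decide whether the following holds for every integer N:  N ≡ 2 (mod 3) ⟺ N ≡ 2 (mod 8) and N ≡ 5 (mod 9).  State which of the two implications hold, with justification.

Not equivalent: only (⇐) holds.

(⟸) If N ≡ 2 (mod 8) and N ≡ 5 (mod 9), then by the Chinese remainder theorem N ≡ 50 (mod 72). Since 50 ≡ 2 (mod 3) and 3 ∣ 72, we get N ≡ 2 (mod 3).

(⟹) This fails: N = 2 gives 2 ≡ 2 (mod 3) but 2 ≡ 2 (mod 9), so the conjunction on the right does not hold.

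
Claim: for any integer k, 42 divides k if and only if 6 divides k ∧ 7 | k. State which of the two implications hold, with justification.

The biconditional holds.

(⟹) If 42 ∣ k, write k = 42q. Since 42 = 7·6, k = 6·(7q), so 6 ∣ k; and since 42 = 6·7, k = 7·(6q), so 7 ∣ k.

(⟸) Suppose 6 ∣ k and 7 ∣ k. Any common multiple of 6 and 7 is a multiple of their lcm; here gcd(6, 7) = 1, so lcm(6, 7) = 6·7 = 42, so 42 ∣ k.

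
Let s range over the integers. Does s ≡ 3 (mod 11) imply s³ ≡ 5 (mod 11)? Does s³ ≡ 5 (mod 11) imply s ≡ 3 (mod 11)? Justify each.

The biconditional holds.

(⇒) Suppose s ≡ 3 (mod 11). Write s = 11j + 3. Then (11j + 3)³ = 1331j³ + 1089j² + 297j + 27 = 11(121j³ + 99j² + 27j + 2) + 5, so s³ ≡ 5 (mod 11).

(⇐) Conversely, suppose s³ ≡ 5 (mod 11). The only residue r in {0, …, 10} with r³ ≡ 5 (mod 11) is r = 3, so s ≡ 3 (mod 11).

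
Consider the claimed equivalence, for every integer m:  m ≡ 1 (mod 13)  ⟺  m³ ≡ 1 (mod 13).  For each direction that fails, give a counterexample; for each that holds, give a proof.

Only the forward direction holds.

[⇐] This fails: take m = 3. Then 3³ = 27 ≡ 1 (mod 13), yet 3 ≡ 3 (mod 13), not 1.

[⇒] Suppose m ≡ 1 (mod 13). Write m = 13j + 1. Then (13j + 1)³ = 2197j³ + 507j² + 39j + 1 = 13(169j³ + 39j² + 3j) + 1, so m³ ≡ 1 (mod 13).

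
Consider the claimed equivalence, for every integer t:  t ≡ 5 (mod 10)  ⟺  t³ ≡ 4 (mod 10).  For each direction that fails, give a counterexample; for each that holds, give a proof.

[⇒] This fails: take t = 5. Then 5 ≡ 5 (mod 10), but 5³ = 125 ≡ 5 (mod 10), not 4.

[⇐] This fails: take t = 4. Then 4³ = 64 ≡ 4 (mod 10), yet 4 ≡ 4 (mod 10), not 5.

Both directions fail.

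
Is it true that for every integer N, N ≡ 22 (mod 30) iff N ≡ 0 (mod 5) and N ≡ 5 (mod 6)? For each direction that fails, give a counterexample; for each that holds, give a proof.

Neither implication holds.

(⟹) This fails: N = 22 gives 22 ≡ 22 (mod 30) but 22 ≡ 2 (mod 5), so the conjunction on the right does not hold.

(⟸) This fails: N = 5 satisfies both congruences on the right (5 ≡ 0 mod 5 and 5 ≡ 5 mod 6) yet 5 ≡ 5 (mod 30), not 22.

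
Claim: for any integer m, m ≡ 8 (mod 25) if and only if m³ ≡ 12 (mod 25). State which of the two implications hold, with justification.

Equivalent; both directions hold.

(⇒) Suppose m ≡ 8 (mod 25). Write m = 25j + 8. Then (25j + 8)³ = 15625j³ + 15000j² + 4800j + 512 = 25(625j³ + 600j² + 192j + 20) + 12, so m³ ≡ 12 (mod 25).

(⇐) Conversely, suppose m³ ≡ 12 (mod 25). The only residue r in {0, …, 24} with r³ ≡ 12 (mod 25) is r = 8, so m ≡ 8 (mod 25).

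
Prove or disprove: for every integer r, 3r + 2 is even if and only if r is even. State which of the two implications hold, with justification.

Equivalent; both directions hold.

(⇐) Suppose r is even; write r = 2j. Then 3r + 2 = 3·(2j) + 2 = 2·3j + 2, which is even.

(⇒) Suppose 3r + 2 is even. Since 3 is odd, 3r and r have the same parity, so 3r + 2 ≡ r + 2 (mod 2). As 2 is even, 3r + 2 is even exactly when r is even. Thus r is even.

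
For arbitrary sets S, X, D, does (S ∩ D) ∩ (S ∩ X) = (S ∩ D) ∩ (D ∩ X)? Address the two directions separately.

Forward inclusion. Let x ∈ (S ∩ D) ∩ (S ∩ X). Then x ∈ S ∩ X ∩ D, from which x ∈ (S ∩ D) ∩ (D ∩ X).

Reverse inclusion. Let x ∈ (S ∩ D) ∩ (D ∩ X). Then x ∈ S ∩ X ∩ D, from which x ∈ (S ∩ D) ∩ (S ∩ X).

The two sets are equal.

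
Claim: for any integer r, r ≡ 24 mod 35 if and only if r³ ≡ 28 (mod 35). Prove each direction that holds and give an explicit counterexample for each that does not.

Forward direction. This fails: take r = 24. Then 24 ≡ 24 (mod 35), but 24³ = 13824 ≡ 34 (mod 35), not 28.

Converse. This fails: take r = 7. Then 7³ = 343 ≡ 28 (mod 35), yet 7 ≡ 7 (mod 35), not 24.

Both directions fail.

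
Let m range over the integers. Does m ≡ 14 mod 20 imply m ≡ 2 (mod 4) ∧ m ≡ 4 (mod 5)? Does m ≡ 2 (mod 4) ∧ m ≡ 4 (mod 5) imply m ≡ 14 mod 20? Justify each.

(⇐) If m ≡ 2 (mod 4) and m ≡ 4 (mod 5), then by the Chinese remainder theorem m ≡ 14 (mod 20). This is exactly m ≡ 14 (mod 20).

(⇒) Suppose m ≡ 14 (mod 20); write m = 20j + 14. Since 4 ∣ 20, reducing mod 4 gives m ≡ 14 ≡ 2 (mod 4); since 5 ∣ 20, reducing mod 5 gives m ≡ 14 ≡ 4 (mod 5).

Both implications hold.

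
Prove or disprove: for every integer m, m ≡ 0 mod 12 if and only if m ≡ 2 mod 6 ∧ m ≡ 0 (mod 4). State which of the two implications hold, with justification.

(⇒) This fails: m = 0 gives 0 ≡ 0 (mod 12) but 0 ≡ 0 (mod 6), so the conjunction on the right does not hold.

(⇐) This fails: m = 8 satisfies both congruences on the right (8 ≡ 2 mod 6 and 8 ≡ 0 mod 4) yet 8 ≡ 8 (mod 12), not 0.

Neither implication holds.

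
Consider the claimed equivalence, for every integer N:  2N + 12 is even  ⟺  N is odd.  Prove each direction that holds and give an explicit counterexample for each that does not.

(⇒) fails; (⇐) holds.

(⇒) This fails: take N = 4. Then 2N + 12 = 20, which is even, yet N = 4 is even, not odd.

(⇐) Suppose N is odd. Since 2 is even, 2N is even for every N, so 2N + 12 has the same parity as 12, which is even. Hence 2N + 12 is even.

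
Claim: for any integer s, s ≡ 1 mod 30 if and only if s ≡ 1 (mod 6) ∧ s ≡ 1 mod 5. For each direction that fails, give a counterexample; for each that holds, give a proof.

(⟸) If s ≡ 1 (mod 6) and s ≡ 1 (mod 5), then by the Chinese remainder theorem s ≡ 1 (mod 30). This is exactly s ≡ 1 (mod 30).

(⟹) Suppose s ≡ 1 (mod 30); write s = 30j + 1. Since 6 ∣ 30, reducing mod 6 gives s ≡ 1 (mod 6); since 5 ∣ 30, reducing mod 5 gives s ≡ 1 (mod 5).

Both implications hold.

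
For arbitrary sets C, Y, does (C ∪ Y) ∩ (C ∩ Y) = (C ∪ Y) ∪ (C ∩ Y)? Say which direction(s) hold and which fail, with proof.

Only the forward inclusion holds.

Reverse inclusion. This inclusion fails. Take C = {1}, Y = ∅; then 1 ∈ (C ∪ Y) ∪ (C ∩ Y) but 1 ∉ (C ∪ Y) ∩ (C ∩ Y).

Forward inclusion. Let x ∈ (C ∪ Y) ∩ (C ∩ Y). Then x ∈ C ∩ Y, from which x ∈ (C ∪ Y) ∪ (C ∩ Y).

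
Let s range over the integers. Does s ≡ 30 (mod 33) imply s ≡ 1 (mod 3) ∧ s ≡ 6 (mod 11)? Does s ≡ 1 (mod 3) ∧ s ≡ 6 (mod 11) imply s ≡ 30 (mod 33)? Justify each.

Neither direction holds.

(→) This fails: s = 30 gives 30 ≡ 30 (mod 33) but 30 ≡ 0 (mod 3), so the conjunction on the right does not hold.

(←) This fails: s = 28 satisfies both congruences on the right (28 ≡ 1 mod 3 and 28 ≡ 6 mod 11) yet 28 ≡ 28 (mod 33), not 30.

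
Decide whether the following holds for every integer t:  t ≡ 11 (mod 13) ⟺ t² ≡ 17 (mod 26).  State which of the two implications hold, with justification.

(⟹) This fails: take t = 24. Then 24 ≡ 11 (mod 13), but 24² = 576 ≡ 4 (mod 26), not 17.

(⟸) This fails: take t = 15. Then 15² = 225 ≡ 17 (mod 26), yet 15 ≡ 2 (mod 13), not 11.

Neither direction holds.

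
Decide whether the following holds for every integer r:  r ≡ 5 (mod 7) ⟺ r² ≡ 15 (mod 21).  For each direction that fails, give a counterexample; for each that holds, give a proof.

Neither direction holds.

[⇒] This fails: take r = 5. Then 5 ≡ 5 (mod 7), but 5² = 25 ≡ 4 (mod 21), not 15.

[⇐] This fails: take r = 6. Then 6² = 36 ≡ 15 (mod 21), yet 6 ≡ 6 (mod 7), not 5.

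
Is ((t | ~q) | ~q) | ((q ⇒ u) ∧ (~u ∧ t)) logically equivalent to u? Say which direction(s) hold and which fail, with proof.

Forward direction. This fails. Under q = F, u = F, t = F, the left side is true but the right side is false.

Converse. This fails. Under q = T, u = T, t = F, the left side is false but the right side is true.

Neither direction holds.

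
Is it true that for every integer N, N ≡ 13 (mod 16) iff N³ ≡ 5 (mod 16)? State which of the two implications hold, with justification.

Both directions hold; the statement is true.

(→) Suppose N ≡ 13 (mod 16). Write N = 16j + 13. Then (16j + 13)³ = 4096j³ + 9984j² + 8112j + 2197 = 16(256j³ + 624j² + 507j + 137) + 5, so N³ ≡ 5 (mod 16).

(←) Conversely, suppose N³ ≡ 5 (mod 16). The only residue r in {0, …, 15} with r³ ≡ 5 (mod 16) is r = 13, so N ≡ 13 (mod 16).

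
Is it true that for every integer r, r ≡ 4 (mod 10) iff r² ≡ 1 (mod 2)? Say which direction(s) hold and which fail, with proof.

(⟹) This fails: take r = 4. Then 4 ≡ 4 (mod 10), but 4² = 16 ≡ 0 (mod 2), not 1.

(⟸) This fails: take r = 1. Then 1² = 1 ≡ 1 (mod 2), yet 1 ≡ 1 (mod 10), not 4.

Both directions fail.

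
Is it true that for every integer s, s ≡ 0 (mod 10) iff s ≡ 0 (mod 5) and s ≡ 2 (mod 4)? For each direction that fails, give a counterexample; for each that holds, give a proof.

The forward direction fails; the converse holds.

(←) If s ≡ 0 (mod 5) and s ≡ 2 (mod 4), then by the Chinese remainder theorem s ≡ 10 (mod 20). Since 10 ≡ 0 (mod 10) and 10 ∣ 20, we get s ≡ 0 (mod 10).

(→) This fails: s = 0 gives 0 ≡ 0 (mod 10) but 0 ≡ 0 (mod 4), so the conjunction on the right does not hold.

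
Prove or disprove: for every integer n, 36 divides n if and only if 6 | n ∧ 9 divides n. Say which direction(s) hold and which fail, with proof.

Converse. This fails: take n = 18. Both 6 ∣ 18 and 9 ∣ 18, yet 18 is not a multiple of 36 (since 18 = 0·36 + 18), so 36 ∤ 18.

Forward direction. If 36 ∣ n, write n = 36q. Since 36 = 6·6, n = 6·(6q), so 6 ∣ n; and since 36 = 4·9, n = 9·(4q), so 9 ∣ n.

The forward direction holds; the converse fails.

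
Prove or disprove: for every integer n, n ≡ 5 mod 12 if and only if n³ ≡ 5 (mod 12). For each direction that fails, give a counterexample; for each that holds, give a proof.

Both implications hold.

(⇒) Suppose n ≡ 5 mod 12. Write n = 12j + 5. Then (12j + 5)³ = 1728j³ + 2160j² + 900j + 125 = 12(144j³ + 180j² + 75j + 10) + 5, so n³ ≡ 5 (mod 12).

(⇐) Conversely, suppose n³ ≡ 5 (mod 12). The only residue r in {0, …, 11} with r³ ≡ 5 (mod 12) is r = 5, so n ≡ 5 (mod 12).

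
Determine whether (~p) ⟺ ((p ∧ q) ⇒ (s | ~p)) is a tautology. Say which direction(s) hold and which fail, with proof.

Not equivalent: only (⇒) holds.

[⇒] Assume the antecedent. If q is true, the antecedent forces (q = T, p = F, s = F) or (q = T, p = F, s = T), and (p ∧ q) ⇒ (s | ~p) holds there. If q is false, (p ∧ q) ⇒ (s | ~p) reduces to true regardless of the other variables. Either way (p ∧ q) ⇒ (s | ~p) holds.

[⇐] This fails. Under q = F, p = T, s = F, the left side is false but the right side is true.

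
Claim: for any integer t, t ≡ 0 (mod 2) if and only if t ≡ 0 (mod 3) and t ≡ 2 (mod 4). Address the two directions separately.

(⟹) This fails: t = 0 gives 0 ≡ 0 (mod 2) but 0 ≡ 0 (mod 4), so the conjunction on the right does not hold.

(⟸) Conversely, if t ≡ 0 (mod 3) and t ≡ 2 (mod 4), then by the Chinese remainder theorem t ≡ 6 (mod 12). Since 6 ≡ 0 (mod 2) and 2 ∣ 12, we get t ≡ 0 (mod 2).

The forward direction fails; the converse holds.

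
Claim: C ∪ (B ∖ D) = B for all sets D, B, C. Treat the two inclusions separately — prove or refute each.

Forward inclusion. This inclusion fails. Take D = ∅, B = ∅, C = {1}; then 1 ∈ C ∪ (B ∖ D) but 1 ∉ B.

Reverse inclusion. This inclusion fails. Take D = {1}, B = {1}, C = ∅; then 1 ∈ B but 1 ∉ C ∪ (B ∖ D).

Both inclusions fail.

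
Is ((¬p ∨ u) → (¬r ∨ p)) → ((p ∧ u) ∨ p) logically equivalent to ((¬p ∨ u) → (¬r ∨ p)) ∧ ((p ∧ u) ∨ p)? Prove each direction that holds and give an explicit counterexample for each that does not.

Forward direction. This fails. Under r = T, u = F, p = F, the left side is true but the right side is false.

Converse. Assume the antecedent. If r is true, the consequent reduces to true regardless of the other variables. If r is false, the antecedent forces (r = F, u = F, p = T) or (r = F, u = T, p = T), and the consequent holds there. Either way the consequent holds.

The forward direction fails; the converse holds.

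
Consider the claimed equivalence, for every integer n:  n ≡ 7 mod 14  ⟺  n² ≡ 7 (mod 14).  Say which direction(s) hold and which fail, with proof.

Both directions hold; the statement is true.

(⟸) Suppose n² ≡ 7 (mod 14). The only residue r in {0, …, 13} with r² ≡ 7 (mod 14) is r = 7, so n ≡ 7 (mod 14).

(⟹) Suppose n ≡ 7 mod 14. Write n = 14j + 7. Then (14j + 7)² = 196j² + 196j + 49 = 14(14j² + 14j + 3) + 7, so n² ≡ 7 (mod 14).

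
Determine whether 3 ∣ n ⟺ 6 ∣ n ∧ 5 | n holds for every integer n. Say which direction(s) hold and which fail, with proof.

[⇒] This fails: take n = 3. Certainly 3 ∣ 3, but 6 ∤ 3.

[⇐] Suppose 6 ∣ n and 5 ∣ n. Any common multiple of 6 and 5 is a multiple of their lcm; here gcd(6, 5) = 1, so lcm(6, 5) = 6·5 = 30, so 30 ∣ n. Since 3 ∣ 30, it follows that 3 ∣ n.

Not equivalent: only (⇐) holds.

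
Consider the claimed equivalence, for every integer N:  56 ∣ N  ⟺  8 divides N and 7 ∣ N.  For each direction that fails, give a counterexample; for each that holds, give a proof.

Forward direction. If 56 ∣ N, write N = 56q. Since 56 = 7·8, N = 8·(7q), so 8 ∣ N; and since 56 = 8·7, N = 7·(8q), so 7 ∣ N.

Converse. Suppose 8 ∣ N and 7 ∣ N. Any common multiple of 8 and 7 is a multiple of their lcm; here gcd(8, 7) = 1, so lcm(8, 7) = 8·7 = 56, so 56 ∣ N.

Both directions hold; the statement is true.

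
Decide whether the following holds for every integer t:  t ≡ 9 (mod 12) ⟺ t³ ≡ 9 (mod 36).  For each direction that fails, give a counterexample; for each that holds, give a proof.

Equivalent; both directions hold.

(⟸) The residues r modulo 36 with r³ ≡ 9 (mod 36) are exactly {9, 21, 33}, and each is ≡ 9 (mod 12).

(⟹) Suppose t ≡ 9 (mod 12). Working modulo 36, t ∈ {9, 21, 33}; for each such r, r³ ≡ 9 (mod 36).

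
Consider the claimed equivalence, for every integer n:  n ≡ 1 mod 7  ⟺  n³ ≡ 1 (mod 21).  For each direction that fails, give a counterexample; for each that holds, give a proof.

(⟹) This fails: take n = 8. Then 8 ≡ 1 (mod 7), but 8³ = 512 ≡ 8 (mod 21), not 1.

(⟸) This fails: take n = 4. Then 4³ = 64 ≡ 1 (mod 21), yet 4 ≡ 4 (mod 7), not 1.

Neither direction holds.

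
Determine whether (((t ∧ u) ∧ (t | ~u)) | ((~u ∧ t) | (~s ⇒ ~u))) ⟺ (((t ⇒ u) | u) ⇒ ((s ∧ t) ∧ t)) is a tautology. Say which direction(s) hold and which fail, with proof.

(⟹) This fails. Under s = F, u = F, t = F, the left side is true but the right side is false.

(⟸) Assume the antecedent. If s is true, the consequent reduces to true regardless of the other variables. If s is false, the antecedent forces (s = F, u = F, t = T), and the consequent holds there. Either way the consequent holds.

The forward direction fails; the converse holds.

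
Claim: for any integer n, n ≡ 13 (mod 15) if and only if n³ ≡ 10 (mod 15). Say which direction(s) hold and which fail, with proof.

(⇒) fails and (⇐) fails.

(⟹) This fails: take n = 13. Then 13 ≡ 13 (mod 15), but 13³ = 2197 ≡ 7 (mod 15), not 10.

(⟸) This fails: take n = 10. Then 10³ = 1000 ≡ 10 (mod 15), yet 10 ≡ 10 (mod 15), not 13.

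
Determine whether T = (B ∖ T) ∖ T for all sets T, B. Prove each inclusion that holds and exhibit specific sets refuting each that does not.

Neither inclusion holds.

Forward inclusion. This inclusion fails. Take T = {1}, B = ∅; then 1 ∈ T but 1 ∉ (B ∖ T) ∖ T.

Reverse inclusion. This inclusion fails. Take T = ∅, B = {1}; then 1 ∈ (B ∖ T) ∖ T but 1 ∉ T.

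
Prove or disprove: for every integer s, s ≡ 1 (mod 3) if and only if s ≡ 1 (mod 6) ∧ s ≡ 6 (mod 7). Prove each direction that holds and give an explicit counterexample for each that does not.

The forward direction fails; the converse holds.

(→) This fails: s = 1 gives 1 ≡ 1 (mod 3) but 1 ≡ 1 (mod 7), so the conjunction on the right does not hold.

(←) Conversely, if s ≡ 1 (mod 6) and s ≡ 6 (mod 7), then by the Chinese remainder theorem s ≡ 13 (mod 42). Since 13 ≡ 1 (mod 3) and 3 ∣ 42, we get s ≡ 1 (mod 3).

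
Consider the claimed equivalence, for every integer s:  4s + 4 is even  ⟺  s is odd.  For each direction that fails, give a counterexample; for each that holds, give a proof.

Forward direction. This fails: take s = 6. Then 4s + 4 = 28, which is even, yet s = 6 is even, not odd.

Converse. Suppose s is odd. Since 4 is even, 4s is even for every s, so 4s + 4 has the same parity as 4, which is even. Hence 4s + 4 is even.

Only the reverse direction holds.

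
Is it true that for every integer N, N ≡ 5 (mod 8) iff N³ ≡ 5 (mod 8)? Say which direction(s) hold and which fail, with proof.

(→) Suppose N ≡ 5 (mod 8). Write N = 8j + 5. Then (8j + 5)³ = 512j³ + 960j² + 600j + 125 = 8(64j³ + 120j² + 75j + 15) + 5, so N³ ≡ 5 (mod 8).

(←) Conversely, suppose N³ ≡ 5 (mod 8). The only residue r in {0, …, 7} with r³ ≡ 5 (mod 8) is r = 5, so N ≡ 5 (mod 8).

Both implications hold.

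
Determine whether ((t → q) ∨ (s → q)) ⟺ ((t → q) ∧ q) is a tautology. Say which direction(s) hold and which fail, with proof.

The forward direction fails; the converse holds.

(⟹) This fails. Under q = F, s = F, t = F, the left side is true but the right side is false.

(⟸) Assume the antecedent. If q is true, (t → q) ∨ (s → q) reduces to true regardless of the other variables. If q is false, the antecedent cannot hold. Either way (t → q) ∨ (s → q) holds.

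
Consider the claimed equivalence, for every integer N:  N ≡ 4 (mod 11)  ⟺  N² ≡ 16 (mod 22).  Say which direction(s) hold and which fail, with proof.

Both directions fail.

Forward direction. This fails: take N = 15. Then 15 ≡ 4 (mod 11), but 15² = 225 ≡ 5 (mod 22), not 16.

Converse. This fails: take N = 18. Then 18² = 324 ≡ 16 (mod 22), yet 18 ≡ 7 (mod 11), not 4.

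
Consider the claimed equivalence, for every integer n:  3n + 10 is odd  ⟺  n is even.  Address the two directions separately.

Both directions fail.

(→) This fails: n = 1 gives 3n + 10 = 13, which is odd, but 1 is odd, not even.

(←) This also fails: n = 2 is even, but 3n + 10 = 16 is even, not odd.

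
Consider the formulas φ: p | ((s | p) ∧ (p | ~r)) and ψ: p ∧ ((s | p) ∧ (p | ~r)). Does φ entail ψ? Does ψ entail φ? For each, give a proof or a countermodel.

(→) This fails. Under s = T, r = F, p = F, the left side is true but the right side is false.

(←) Assume the antecedent. If s is true, the antecedent forces (s = T, r = F, p = T) or (s = T, r = T, p = T), and p | ((s | p) ∧ (p | ~r)) holds there. If s is false, the antecedent forces (s = F, r = F, p = T) or (s = F, r = T, p = T), and p | ((s | p) ∧ (p | ~r)) holds there. Either way p | ((s | p) ∧ (p | ~r)) holds.

Not equivalent: only (⇐) holds.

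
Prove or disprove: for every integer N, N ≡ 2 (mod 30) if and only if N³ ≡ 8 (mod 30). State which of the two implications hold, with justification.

(⟸) Suppose N³ ≡ 8 (mod 30). The only residue r in {0, …, 29} with r³ ≡ 8 (mod 30) is r = 2, so N ≡ 2 (mod 30).

(⟹) Suppose N ≡ 2 (mod 30). Write N = 30j + 2. Then (30j + 2)³ = 27000j³ + 5400j² + 360j + 8 = 30(900j³ + 180j² + 12j) + 8, so N³ ≡ 8 (mod 30).

Both directions hold.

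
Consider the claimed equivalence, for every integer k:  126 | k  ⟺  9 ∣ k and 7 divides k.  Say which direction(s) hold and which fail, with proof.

(⟹) If 126 ∣ k, write k = 126q. Since 126 = 14·9, k = 9·(14q), so 9 ∣ k; and since 126 = 18·7, k = 7·(18q), so 7 ∣ k.

(⟸) This fails: take k = 63. Both 9 ∣ 63 and 7 ∣ 63, yet 63 is not a multiple of 126 (since 63 = 0·126 + 63), so 126 ∤ 63.

Not equivalent: only (⇒) holds.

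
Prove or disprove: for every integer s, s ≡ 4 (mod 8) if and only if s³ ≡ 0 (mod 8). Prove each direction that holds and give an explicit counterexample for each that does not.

(⇒) holds; (⇐) fails.

(→) Suppose s ≡ 4 (mod 8). Write s = 8j + 4. Then (8j + 4)³ = 512j³ + 768j² + 384j + 64 = 8(64j³ + 96j² + 48j + 8) + 0, so s³ ≡ 0 (mod 8).

(←) This fails: take s = 0. Then 0³ = 0 ≡ 0 (mod 8), yet 0 ≡ 0 (mod 8), not 4.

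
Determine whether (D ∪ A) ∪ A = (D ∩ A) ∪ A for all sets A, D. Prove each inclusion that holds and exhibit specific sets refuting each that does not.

(⊆) fails; (⊇) holds.

(⊆) This inclusion fails. Take A = ∅, D = {1}; then 1 ∈ (D ∪ A) ∪ A but 1 ∉ (D ∩ A) ∪ A.

(⊇) Let x ∈ (D ∩ A) ∪ A. Then either x ∈ A and x ∉ D; or x ∈ A ∩ D. In each case x ∈ (D ∪ A) ∪ A, so (D ∩ A) ∪ A ⊆ (D ∪ A) ∪ A.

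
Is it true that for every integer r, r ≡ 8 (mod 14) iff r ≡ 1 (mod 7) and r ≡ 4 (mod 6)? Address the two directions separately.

Only the converse holds.

Converse. If r ≡ 1 (mod 7) and r ≡ 4 (mod 6), then by the Chinese remainder theorem r ≡ 22 (mod 42). Since 22 ≡ 8 (mod 14) and 14 ∣ 42, we get r ≡ 8 (mod 14).

Forward direction. This fails: r = 8 gives 8 ≡ 8 (mod 14) but 8 ≡ 2 (mod 6), so the conjunction on the right does not hold.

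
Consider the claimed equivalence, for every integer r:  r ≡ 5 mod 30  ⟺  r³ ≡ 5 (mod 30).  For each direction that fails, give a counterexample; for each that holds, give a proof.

[⇐] Suppose r³ ≡ 5 (mod 30). The only residue r in {0, …, 29} with r³ ≡ 5 (mod 30) is r = 5, so r ≡ 5 (mod 30).

[⇒] Suppose r ≡ 5 mod 30. Write r = 30j + 5. Then (30j + 5)³ = 27000j³ + 13500j² + 2250j + 125 = 30(900j³ + 450j² + 75j + 4) + 5, so r³ ≡ 5 (mod 30).

Both implications hold.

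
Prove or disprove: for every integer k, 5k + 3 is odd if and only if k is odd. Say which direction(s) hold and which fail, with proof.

Forward direction. This fails: k = 4 gives 5k + 3 = 23, which is odd, but 4 is even, not odd.

Converse. This also fails: k = 5 is odd, but 5k + 3 = 28 is even, not odd.

Neither implication holds.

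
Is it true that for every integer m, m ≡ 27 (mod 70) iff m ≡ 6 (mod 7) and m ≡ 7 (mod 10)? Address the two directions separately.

Both implications hold.

[⇐] If m ≡ 6 (mod 7) and m ≡ 7 (mod 10), then by the Chinese remainder theorem m ≡ 27 (mod 70). This is exactly m ≡ 27 (mod 70).

[⇒] Suppose m ≡ 27 (mod 70); write m = 70j + 27. Since 7 ∣ 70, reducing mod 7 gives m ≡ 27 ≡ 6 (mod 7); since 10 ∣ 70, reducing mod 10 gives m ≡ 27 ≡ 7 (mod 10).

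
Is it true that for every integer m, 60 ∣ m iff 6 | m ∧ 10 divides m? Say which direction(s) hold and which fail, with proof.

(⇒) holds; (⇐) fails.

Forward direction. If 60 ∣ m, write m = 60q. Since 60 = 10·6, m = 6·(10q), so 6 ∣ m; and since 60 = 6·10, m = 10·(6q), so 10 ∣ m.

Converse. This fails: take m = 30. Both 6 ∣ 30 and 10 ∣ 30, yet 30 is not a multiple of 60 (since 30 = 0·60 + 30), so 60 ∤ 30.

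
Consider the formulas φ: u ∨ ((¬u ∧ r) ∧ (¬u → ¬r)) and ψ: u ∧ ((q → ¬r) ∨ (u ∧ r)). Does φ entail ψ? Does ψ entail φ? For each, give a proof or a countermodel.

The biconditional holds.

(⟹) Assume the antecedent. If q is true, the antecedent forces (q = T, u = T, r = F) or (q = T, u = T, r = T), and u ∧ ((q → ¬r) ∨ (u ∧ r)) holds there. If q is false, the antecedent forces (q = F, u = T, r = F) or (q = F, u = T, r = T), and u ∧ ((q → ¬r) ∨ (u ∧ r)) holds there. Either way u ∧ ((q → ¬r) ∨ (u ∧ r)) holds.

(⟸) Assume the antecedent. If q is true, the antecedent forces (q = T, u = T, r = F) or (q = T, u = T, r = T), and u ∨ ((¬u ∧ r) ∧ (¬u → ¬r)) holds there. If q is false, the antecedent forces (q = F, u = T, r = F) or (q = F, u = T, r = T), and u ∨ ((¬u ∧ r) ∧ (¬u → ¬r)) holds there. Either way u ∨ ((¬u ∧ r) ∧ (¬u → ¬r)) holds.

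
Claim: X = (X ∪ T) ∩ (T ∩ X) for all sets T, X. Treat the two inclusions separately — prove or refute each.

(⊆) This inclusion fails. Take T = ∅, X = {1}; then 1 ∈ X but 1 ∉ (X ∪ T) ∩ (T ∩ X).

(⊇) Let x ∈ (X ∪ T) ∩ (T ∩ X). Then x ∈ T ∩ X, from which x ∈ X.

The sets are not equal: only the reverse inclusion holds.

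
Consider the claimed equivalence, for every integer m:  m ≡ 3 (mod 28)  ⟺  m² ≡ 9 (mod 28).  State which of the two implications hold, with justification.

Not equivalent: only (⇒) holds.

(→) Suppose m ≡ 3 (mod 28). Write m = 28j + 3. Then (28j + 3)² = 784j² + 168j + 9 = 28(28j² + 6j) + 9, so m² ≡ 9 (mod 28).

(←) This fails: take m = 11. Then 11² = 121 ≡ 9 (mod 28), yet 11 ≡ 11 (mod 28), not 3.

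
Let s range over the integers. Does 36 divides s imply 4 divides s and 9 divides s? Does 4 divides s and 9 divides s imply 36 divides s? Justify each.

Equivalent; both directions hold.

(→) If 36 ∣ s, write s = 36q. Since 36 = 9·4, s = 4·(9q), so 4 ∣ s; and since 36 = 4·9, s = 9·(4q), so 9 ∣ s.

(←) Suppose 4 ∣ s and 9 ∣ s. Any common multiple of 4 and 9 is a multiple of their lcm; here gcd(4, 9) = 1, so lcm(4, 9) = 4·9 = 36, so 36 ∣ s.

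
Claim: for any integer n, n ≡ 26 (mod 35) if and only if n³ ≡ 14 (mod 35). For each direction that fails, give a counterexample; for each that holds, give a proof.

Neither implication holds.

(→) This fails: take n = 26. Then 26 ≡ 26 (mod 35), but 26³ = 17576 ≡ 6 (mod 35), not 14.

(←) This fails: take n = 14. Then 14³ = 2744 ≡ 14 (mod 35), yet 14 ≡ 14 (mod 35), not 26.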